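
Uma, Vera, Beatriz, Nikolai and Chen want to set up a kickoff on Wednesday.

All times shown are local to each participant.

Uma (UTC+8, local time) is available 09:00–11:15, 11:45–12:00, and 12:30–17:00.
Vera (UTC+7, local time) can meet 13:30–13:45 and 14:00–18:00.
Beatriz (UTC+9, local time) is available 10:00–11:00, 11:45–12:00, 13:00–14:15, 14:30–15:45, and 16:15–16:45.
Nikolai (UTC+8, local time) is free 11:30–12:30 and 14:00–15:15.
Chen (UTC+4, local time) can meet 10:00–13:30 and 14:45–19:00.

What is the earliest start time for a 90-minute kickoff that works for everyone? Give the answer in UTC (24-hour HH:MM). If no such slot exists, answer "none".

Uma → UTC: 01:00–03:15, 03:45–04:00, 04:30–09:00.
Vera → UTC: 06:30–06:45, 07:00–11:00.
Beatriz → UTC: 01:00–02:00, 02:45–03:00, 04:00–05:15, 05:30–06:45, 07:15–07:45.
Nikolai → UTC: 03:30–04:30, 06:00–07:15.
Chen → UTC: 06:00–09:30, 10:45–15:00.
Uma ∩ Vera: 06:30–06:45, 07:00–09:00.
Uma ∩ Vera ∩ Beatriz: 06:30–06:45, 07:15–07:45.
Uma ∩ Vera ∩ Beatriz ∩ Nikolai: 06:30–06:45.
Uma ∩ Vera ∩ Beatriz ∩ Nikolai ∩ Chen: 06:30–06:45.
Windows ≥ 90 min: (none).

none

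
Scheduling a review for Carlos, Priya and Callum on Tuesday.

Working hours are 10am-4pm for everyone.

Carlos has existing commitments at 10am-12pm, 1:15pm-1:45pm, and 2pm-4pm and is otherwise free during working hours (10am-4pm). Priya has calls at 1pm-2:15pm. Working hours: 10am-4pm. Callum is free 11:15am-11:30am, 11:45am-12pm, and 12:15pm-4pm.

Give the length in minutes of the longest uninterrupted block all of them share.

Carlos free within 10:00–16:00: 12:00–13:15, 13:45–14:00.
Priya free within 10:00–16:00: 10:00–13:00, 14:15–16:00.
Carlos ∩ Priya: 12:00–13:00.
Carlos ∩ Priya ∩ Callum: 12:15–13:00.
Single common window of 45 minutes.

45 minutes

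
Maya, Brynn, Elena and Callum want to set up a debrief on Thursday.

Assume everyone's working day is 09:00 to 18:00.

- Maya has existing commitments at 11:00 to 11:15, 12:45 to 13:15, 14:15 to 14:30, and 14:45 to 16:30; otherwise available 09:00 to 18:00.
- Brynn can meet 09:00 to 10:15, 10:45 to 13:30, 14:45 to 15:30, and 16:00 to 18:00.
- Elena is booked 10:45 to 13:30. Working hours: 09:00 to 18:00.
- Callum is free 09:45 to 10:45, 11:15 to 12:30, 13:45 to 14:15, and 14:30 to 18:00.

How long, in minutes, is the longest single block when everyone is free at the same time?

Maya free within 09:00–18:00: 09:00–11:00, 11:15–12:45, 13:15–14:15, 14:30–14:45, 16:30–18:00.
Elena free within 09:00–18:00: 09:00–10:45, 13:30–18:00.
Maya ∩ Brynn: 09:00–10:15, 10:45–11:00, 11:15–12:45, 13:15–13:30, 16:30–18:00.
Maya ∩ Brynn ∩ Elena: 09:00–10:15, 16:30–18:00.
Maya ∩ Brynn ∩ Elena ∩ Callum: 09:45–10:15, 16:30–18:00.
Common window lengths: 30, 90 min; longest is 90.

90 minutes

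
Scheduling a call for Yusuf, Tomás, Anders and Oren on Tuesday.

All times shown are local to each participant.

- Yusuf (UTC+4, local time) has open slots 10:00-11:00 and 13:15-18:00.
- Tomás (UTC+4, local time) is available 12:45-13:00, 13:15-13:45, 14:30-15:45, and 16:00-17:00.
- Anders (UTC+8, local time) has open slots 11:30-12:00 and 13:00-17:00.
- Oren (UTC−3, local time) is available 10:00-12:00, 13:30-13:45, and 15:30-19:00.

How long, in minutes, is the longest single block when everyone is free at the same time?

Yusuf → UTC: 06:00–07:00, 09:15–14:00.
Tomás → UTC: 08:45–09:00, 09:15–09:45, 10:30–11:45, 12:00–13:00.
Anders → UTC: 03:30–04:00, 05:00–09:00.
Oren → UTC: 13:00–15:00, 16:30–16:45, 18:30–22:00.
Yusuf ∩ Tomás: 09:15–09:45, 10:30–11:45, 12:00–13:00.
Yusuf ∩ Tomás ∩ Anders: (none).
Yusuf ∩ Tomás ∩ Anders ∩ Oren: (none).
No common window.

0 minutes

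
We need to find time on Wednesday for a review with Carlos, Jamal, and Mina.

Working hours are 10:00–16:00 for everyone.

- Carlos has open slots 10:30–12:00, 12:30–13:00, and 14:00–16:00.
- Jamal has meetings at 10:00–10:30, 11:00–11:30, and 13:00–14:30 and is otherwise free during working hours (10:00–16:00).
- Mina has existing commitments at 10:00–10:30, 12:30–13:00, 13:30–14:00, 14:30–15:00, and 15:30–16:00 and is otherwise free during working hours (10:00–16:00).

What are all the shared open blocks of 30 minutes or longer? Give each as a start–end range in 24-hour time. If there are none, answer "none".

Jamal free within 10:00–16:00: 10:30–11:00, 11:30–13:00, 14:30–16:00.
Mina free within 10:00–16:00: 10:30–12:30, 13:00–13:30, 14:00–14:30, 15:00–15:30.
Carlos ∩ Jamal: 10:30–11:00, 11:30–12:00, 12:30–13:00, 14:30–16:00.
Carlos ∩ Jamal ∩ Mina: 10:30–11:00, 11:30–12:00, 15:00–15:30.
Windows ≥ 30 min: 10:30–11:00, 11:30–12:00, 15:00–15:30.

10:30–11:00, 11:30–12:00, 15:00–15:30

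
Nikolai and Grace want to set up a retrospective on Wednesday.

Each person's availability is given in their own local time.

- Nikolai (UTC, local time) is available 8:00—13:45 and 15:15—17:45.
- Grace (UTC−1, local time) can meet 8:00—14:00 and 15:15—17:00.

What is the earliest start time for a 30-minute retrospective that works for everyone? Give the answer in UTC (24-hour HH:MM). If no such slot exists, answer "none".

Nikolai → UTC: 08:00–13:45, 15:15–17:45.
Grace → UTC: 09:00–15:00, 16:15–18:00.
Nikolai ∩ Grace: 09:00–13:45, 16:15–17:45.
Windows ≥ 30 min: 09:00–13:45, 16:15–17:45.
Earliest such window starts at 09:00.

09:00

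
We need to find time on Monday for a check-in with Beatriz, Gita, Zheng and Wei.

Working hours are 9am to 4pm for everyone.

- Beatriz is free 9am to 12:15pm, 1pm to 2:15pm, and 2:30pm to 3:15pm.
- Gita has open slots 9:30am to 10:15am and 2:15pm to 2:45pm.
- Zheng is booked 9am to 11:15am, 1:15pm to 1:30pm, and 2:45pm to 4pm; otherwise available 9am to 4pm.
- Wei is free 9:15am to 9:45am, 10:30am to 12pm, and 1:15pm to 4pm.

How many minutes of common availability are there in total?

15 minutes

Zheng free within 09:00–16:00: 11:15–13:15, 13:30–14:45.
Beatriz ∩ Gita: 09:30–10:15, 14:30–14:45.
Beatriz ∩ Gita ∩ Zheng: 14:30–14:45.
Beatriz ∩ Gita ∩ Zheng ∩ Wei: 14:30–14:45.
Total common minutes: 15.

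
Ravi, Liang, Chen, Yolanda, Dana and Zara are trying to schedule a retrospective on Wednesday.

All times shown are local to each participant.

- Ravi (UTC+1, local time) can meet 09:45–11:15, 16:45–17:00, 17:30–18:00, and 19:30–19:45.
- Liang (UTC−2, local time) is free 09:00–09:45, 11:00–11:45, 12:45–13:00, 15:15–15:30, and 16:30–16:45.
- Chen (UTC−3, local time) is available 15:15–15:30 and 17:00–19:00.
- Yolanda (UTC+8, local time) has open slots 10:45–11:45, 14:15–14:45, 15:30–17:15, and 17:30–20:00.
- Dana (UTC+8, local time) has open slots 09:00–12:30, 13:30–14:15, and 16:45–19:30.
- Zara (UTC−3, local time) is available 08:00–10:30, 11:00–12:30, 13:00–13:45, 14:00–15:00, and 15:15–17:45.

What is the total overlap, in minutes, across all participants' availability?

0 minutes

Ravi → UTC: 08:45–10:15, 15:45–16:00, 16:30–17:00, 18:30–18:45.
Liang → UTC: 11:00–11:45, 13:00–13:45, 14:45–15:00, 17:15–17:30, 18:30–18:45.
Chen → UTC: 18:15–18:30, 20:00–22:00.
Yolanda → UTC: 02:45–03:45, 06:15–06:45, 07:30–09:15, 09:30–12:00.
Dana → UTC: 01:00–04:30, 05:30–06:15, 08:45–11:30.
Zara → UTC: 11:00–13:30, 14:00–15:30, 16:00–16:45, 17:00–18:00, 18:15–20:45.
Ravi ∩ Liang: 18:30–18:45.
Ravi ∩ Liang ∩ Chen: (none).
Ravi ∩ Liang ∩ Chen ∩ Yolanda: (none).
Ravi ∩ Liang ∩ Chen ∩ Yolanda ∩ Dana: (none).
Ravi ∩ Liang ∩ Chen ∩ Yolanda ∩ Dana ∩ Zara: (none).
Total common minutes: 0.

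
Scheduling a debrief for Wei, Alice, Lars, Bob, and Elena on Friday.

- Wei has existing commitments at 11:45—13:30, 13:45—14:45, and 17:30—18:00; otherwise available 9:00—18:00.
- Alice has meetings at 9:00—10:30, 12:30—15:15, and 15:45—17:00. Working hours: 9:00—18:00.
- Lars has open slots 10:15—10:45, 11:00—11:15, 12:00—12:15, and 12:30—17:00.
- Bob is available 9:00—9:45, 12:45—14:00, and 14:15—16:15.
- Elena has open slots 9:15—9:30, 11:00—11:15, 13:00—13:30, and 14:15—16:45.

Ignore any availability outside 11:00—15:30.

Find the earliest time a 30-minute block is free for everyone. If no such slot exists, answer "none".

Wei free within 09:00–18:00: 09:00–11:45, 13:30–13:45, 14:45–17:30.
Alice free within 09:00–18:00: 10:30–12:30, 15:15–15:45, 17:00–18:00.
Wei ∩ Alice: 10:30–11:45, 15:15–15:45, 17:00–17:30.
Wei ∩ Alice ∩ Lars: 10:30–10:45, 11:00–11:15, 15:15–15:45.
Wei ∩ Alice ∩ Lars ∩ Bob: 15:15–15:45.
Wei ∩ Alice ∩ Lars ∩ Bob ∩ Elena: 15:15–15:45.
Restricted to 11:00–15:30: 15:15–15:30.
Windows ≥ 30 min: (none).

none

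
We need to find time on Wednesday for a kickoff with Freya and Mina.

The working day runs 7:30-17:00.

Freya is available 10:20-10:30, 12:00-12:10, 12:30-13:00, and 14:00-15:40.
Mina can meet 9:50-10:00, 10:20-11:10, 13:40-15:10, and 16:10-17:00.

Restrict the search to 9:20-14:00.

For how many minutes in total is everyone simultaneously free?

10 minutes

Freya ∩ Mina: 10:20–10:30, 14:00–15:10.
Restricted to 09:20–14:00: 10:20–10:30.
Total common minutes: 10.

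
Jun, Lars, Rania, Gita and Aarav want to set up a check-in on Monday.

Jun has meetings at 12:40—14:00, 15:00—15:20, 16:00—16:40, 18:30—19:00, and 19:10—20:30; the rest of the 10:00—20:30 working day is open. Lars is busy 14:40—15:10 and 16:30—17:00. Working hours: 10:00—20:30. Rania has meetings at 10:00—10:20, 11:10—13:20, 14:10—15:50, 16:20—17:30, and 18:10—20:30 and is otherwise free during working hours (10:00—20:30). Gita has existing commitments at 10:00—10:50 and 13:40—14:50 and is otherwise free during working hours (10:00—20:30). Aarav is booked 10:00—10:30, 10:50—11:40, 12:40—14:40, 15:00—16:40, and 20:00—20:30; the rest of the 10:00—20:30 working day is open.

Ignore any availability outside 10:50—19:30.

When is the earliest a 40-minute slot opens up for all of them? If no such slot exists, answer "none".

17:30

Jun free within 10:00–20:30: 10:00–12:40, 14:00–15:00, 15:20–16:00, 16:40–18:30, 19:00–19:10.
Lars free within 10:00–20:30: 10:00–14:40, 15:10–16:30, 17:00–20:30.
Rania free within 10:00–20:30: 10:20–11:10, 13:20–14:10, 15:50–16:20, 17:30–18:10.
Gita free within 10:00–20:30: 10:50–13:40, 14:50–20:30.
Aarav free within 10:00–20:30: 10:30–10:50, 11:40–12:40, 14:40–15:00, 16:40–20:00.
Jun ∩ Lars: 10:00–12:40, 14:00–14:40, 15:20–16:00, 17:00–18:30, 19:00–19:10.
Jun ∩ Lars ∩ Rania: 10:20–11:10, 14:00–14:10, 15:50–16:00, 17:30–18:10.
Jun ∩ Lars ∩ Rania ∩ Gita: 10:50–11:10, 15:50–16:00, 17:30–18:10.
Jun ∩ Lars ∩ Rania ∩ Gita ∩ Aarav: 17:30–18:10.
Restricted to 10:50–19:30: 17:30–18:10.
Windows ≥ 40 min: 17:30–18:10.
Earliest such window starts at 17:30.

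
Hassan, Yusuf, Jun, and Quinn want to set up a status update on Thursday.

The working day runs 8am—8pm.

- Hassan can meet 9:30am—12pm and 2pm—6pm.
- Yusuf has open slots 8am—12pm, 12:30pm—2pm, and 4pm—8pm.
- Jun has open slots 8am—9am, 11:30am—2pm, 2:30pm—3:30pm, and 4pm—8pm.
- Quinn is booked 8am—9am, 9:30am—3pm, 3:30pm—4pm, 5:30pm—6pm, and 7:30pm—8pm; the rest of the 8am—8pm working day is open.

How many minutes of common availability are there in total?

90 minutes

Quinn free within 08:00–20:00: 09:00–09:30, 15:00–15:30, 16:00–17:30, 18:00–19:30.
Hassan ∩ Yusuf: 09:30–12:00, 16:00–18:00.
Hassan ∩ Yusuf ∩ Jun: 11:30–12:00, 16:00–18:00.
Hassan ∩ Yusuf ∩ Jun ∩ Quinn: 16:00–17:30.
Total common minutes: 90.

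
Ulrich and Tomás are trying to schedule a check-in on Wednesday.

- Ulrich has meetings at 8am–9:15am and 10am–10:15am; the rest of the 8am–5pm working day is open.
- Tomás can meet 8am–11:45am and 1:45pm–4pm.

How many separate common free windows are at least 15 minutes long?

3

Ulrich free within 08:00–17:00: 09:15–10:00, 10:15–17:00.
Ulrich ∩ Tomás: 09:15–10:00, 10:15–11:45, 13:45–16:00.
Windows ≥ 15 min: 09:15–10:00, 10:15–11:45, 13:45–16:00.
That's 3 windows.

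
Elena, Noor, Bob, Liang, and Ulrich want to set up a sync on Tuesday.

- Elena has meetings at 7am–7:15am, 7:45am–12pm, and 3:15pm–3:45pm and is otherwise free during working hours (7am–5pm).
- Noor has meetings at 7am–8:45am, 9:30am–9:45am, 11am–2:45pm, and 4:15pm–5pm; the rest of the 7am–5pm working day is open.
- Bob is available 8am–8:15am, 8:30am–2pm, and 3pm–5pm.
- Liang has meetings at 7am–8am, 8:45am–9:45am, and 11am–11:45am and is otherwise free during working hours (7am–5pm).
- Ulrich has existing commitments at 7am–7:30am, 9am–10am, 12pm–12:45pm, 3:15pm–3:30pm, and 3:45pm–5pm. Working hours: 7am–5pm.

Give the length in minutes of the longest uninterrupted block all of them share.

Elena free within 07:00–17:00: 07:15–07:45, 12:00–15:15, 15:45–17:00.
Noor free within 07:00–17:00: 08:45–09:30, 09:45–11:00, 14:45–16:15.
Liang free within 07:00–17:00: 08:00–08:45, 09:45–11:00, 11:45–17:00.
Ulrich free within 07:00–17:00: 07:30–09:00, 10:00–12:00, 12:45–15:15, 15:30–15:45.
Elena ∩ Noor: 14:45–15:15, 15:45–16:15.
Elena ∩ Noor ∩ Bob: 15:00–15:15, 15:45–16:15.
Elena ∩ Noor ∩ Bob ∩ Liang: 15:00–15:15, 15:45–16:15.
Elena ∩ Noor ∩ Bob ∩ Liang ∩ Ulrich: 15:00–15:15.
Single common window of 15 minutes.

15 minutes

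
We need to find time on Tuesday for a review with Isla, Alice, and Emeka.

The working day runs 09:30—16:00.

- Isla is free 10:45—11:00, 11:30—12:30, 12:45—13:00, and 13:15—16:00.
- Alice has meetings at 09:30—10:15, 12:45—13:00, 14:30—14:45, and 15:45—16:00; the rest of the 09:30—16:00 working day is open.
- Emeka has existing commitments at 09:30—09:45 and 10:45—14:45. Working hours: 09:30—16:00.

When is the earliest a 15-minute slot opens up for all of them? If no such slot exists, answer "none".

14:45

Alice free within 09:30–16:00: 10:15–12:45, 13:00–14:30, 14:45–15:45.
Emeka free within 09:30–16:00: 09:45–10:45, 14:45–16:00.
Isla ∩ Alice: 10:45–11:00, 11:30–12:30, 13:15–14:30, 14:45–15:45.
Isla ∩ Alice ∩ Emeka: 14:45–15:45.
Windows ≥ 15 min: 14:45–15:45.
Earliest such window starts at 14:45.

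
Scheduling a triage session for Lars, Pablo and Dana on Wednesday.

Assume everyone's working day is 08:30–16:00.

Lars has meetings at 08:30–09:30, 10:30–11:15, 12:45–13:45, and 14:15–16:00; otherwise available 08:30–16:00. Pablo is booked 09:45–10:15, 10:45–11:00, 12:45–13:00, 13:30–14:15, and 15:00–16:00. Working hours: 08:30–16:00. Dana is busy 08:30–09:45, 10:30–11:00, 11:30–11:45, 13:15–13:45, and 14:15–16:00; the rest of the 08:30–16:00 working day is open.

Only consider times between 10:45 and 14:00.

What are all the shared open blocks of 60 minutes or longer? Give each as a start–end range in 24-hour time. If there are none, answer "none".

Lars free within 08:30–16:00: 09:30–10:30, 11:15–12:45, 13:45–14:15.
Pablo free within 08:30–16:00: 08:30–09:45, 10:15–10:45, 11:00–12:45, 13:00–13:30, 14:15–15:00.
Dana free within 08:30–16:00: 09:45–10:30, 11:00–11:30, 11:45–13:15, 13:45–14:15.
Lars ∩ Pablo: 09:30–09:45, 10:15–10:30, 11:15–12:45.
Lars ∩ Pablo ∩ Dana: 10:15–10:30, 11:15–11:30, 11:45–12:45.
Restricted to 10:45–14:00: 11:15–11:30, 11:45–12:45.
Windows ≥ 60 min: 11:45–12:45.

11:45–12:45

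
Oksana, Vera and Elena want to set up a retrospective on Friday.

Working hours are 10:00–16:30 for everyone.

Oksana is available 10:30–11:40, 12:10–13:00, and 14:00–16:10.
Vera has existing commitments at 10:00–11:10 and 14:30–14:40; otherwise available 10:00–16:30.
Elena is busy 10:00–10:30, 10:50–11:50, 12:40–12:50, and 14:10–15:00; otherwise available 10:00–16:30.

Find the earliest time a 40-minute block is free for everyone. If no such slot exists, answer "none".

Vera free within 10:00–16:30: 11:10–14:30, 14:40–16:30.
Elena free within 10:00–16:30: 10:30–10:50, 11:50–12:40, 12:50–14:10, 15:00–16:30.
Oksana ∩ Vera: 11:10–11:40, 12:10–13:00, 14:00–14:30, 14:40–16:10.
Oksana ∩ Vera ∩ Elena: 12:10–12:40, 12:50–13:00, 14:00–14:10, 15:00–16:10.
Windows ≥ 40 min: 15:00–16:10.
Earliest such window starts at 15:00.

15:00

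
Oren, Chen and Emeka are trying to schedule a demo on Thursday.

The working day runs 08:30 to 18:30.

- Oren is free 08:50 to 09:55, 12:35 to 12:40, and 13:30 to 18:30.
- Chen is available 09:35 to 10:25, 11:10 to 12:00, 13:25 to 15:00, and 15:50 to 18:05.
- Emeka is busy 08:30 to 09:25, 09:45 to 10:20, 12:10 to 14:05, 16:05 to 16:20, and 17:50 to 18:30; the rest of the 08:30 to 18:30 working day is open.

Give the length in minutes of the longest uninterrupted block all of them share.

Emeka free within 08:30–18:30: 09:25–09:45, 10:20–12:10, 14:05–16:05, 16:20–17:50.
Oren ∩ Chen: 09:35–09:55, 13:30–15:00, 15:50–18:05.
Oren ∩ Chen ∩ Emeka: 09:35–09:45, 14:05–15:00, 15:50–16:05, 16:20–17:50.
Common window lengths: 10, 55, 15, 90 min; longest is 90.

90 minutes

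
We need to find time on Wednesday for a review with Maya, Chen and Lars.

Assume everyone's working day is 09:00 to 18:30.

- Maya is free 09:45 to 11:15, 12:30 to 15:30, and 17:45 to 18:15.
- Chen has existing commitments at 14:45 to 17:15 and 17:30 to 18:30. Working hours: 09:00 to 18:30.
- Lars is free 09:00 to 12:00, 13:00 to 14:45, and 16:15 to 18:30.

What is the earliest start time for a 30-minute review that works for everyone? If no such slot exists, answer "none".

Chen free within 09:00–18:30: 09:00–14:45, 17:15–17:30.
Maya ∩ Chen: 09:45–11:15, 12:30–14:45.
Maya ∩ Chen ∩ Lars: 09:45–11:15, 13:00–14:45.
Windows ≥ 30 min: 09:45–11:15, 13:00–14:45.
Earliest such window starts at 09:45.

09:45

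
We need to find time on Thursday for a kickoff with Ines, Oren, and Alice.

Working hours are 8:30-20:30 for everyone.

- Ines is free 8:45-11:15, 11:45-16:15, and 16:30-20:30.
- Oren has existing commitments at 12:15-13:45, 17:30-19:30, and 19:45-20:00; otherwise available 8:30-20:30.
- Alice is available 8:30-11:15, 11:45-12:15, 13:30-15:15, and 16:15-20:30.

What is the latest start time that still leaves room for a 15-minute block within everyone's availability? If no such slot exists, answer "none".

20:15

Oren free within 08:30–20:30: 08:30–12:15, 13:45–17:30, 19:30–19:45, 20:00–20:30.
Ines ∩ Oren: 08:45–11:15, 11:45–12:15, 13:45–16:15, 16:30–17:30, 19:30–19:45, 20:00–20:30.
Ines ∩ Oren ∩ Alice: 08:45–11:15, 11:45–12:15, 13:45–15:15, 16:30–17:30, 19:30–19:45, 20:00–20:30.
Windows ≥ 15 min: 08:45–11:15, 11:45–12:15, 13:45–15:15, 16:30–17:30, 19:30–19:45, 20:00–20:30.
Latest start in the last window 20:00–20:30 is 20:30 − 15 min = 20:15.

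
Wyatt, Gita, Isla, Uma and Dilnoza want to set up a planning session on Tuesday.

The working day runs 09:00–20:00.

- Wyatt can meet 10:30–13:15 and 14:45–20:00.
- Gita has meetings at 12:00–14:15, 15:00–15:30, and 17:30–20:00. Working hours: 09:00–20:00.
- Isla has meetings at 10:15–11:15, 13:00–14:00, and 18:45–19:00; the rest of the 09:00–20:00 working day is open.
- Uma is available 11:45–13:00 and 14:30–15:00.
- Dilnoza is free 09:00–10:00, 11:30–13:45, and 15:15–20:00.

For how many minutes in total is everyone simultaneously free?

Gita free within 09:00–20:00: 09:00–12:00, 14:15–15:00, 15:30–17:30.
Isla free within 09:00–20:00: 09:00–10:15, 11:15–13:00, 14:00–18:45, 19:00–20:00.
Wyatt ∩ Gita: 10:30–12:00, 14:45–15:00, 15:30–17:30.
Wyatt ∩ Gita ∩ Isla: 11:15–12:00, 14:45–15:00, 15:30–17:30.
Wyatt ∩ Gita ∩ Isla ∩ Uma: 11:45–12:00, 14:45–15:00.
Wyatt ∩ Gita ∩ Isla ∩ Uma ∩ Dilnoza: 11:45–12:00.
Total common minutes: 15.

15 minutes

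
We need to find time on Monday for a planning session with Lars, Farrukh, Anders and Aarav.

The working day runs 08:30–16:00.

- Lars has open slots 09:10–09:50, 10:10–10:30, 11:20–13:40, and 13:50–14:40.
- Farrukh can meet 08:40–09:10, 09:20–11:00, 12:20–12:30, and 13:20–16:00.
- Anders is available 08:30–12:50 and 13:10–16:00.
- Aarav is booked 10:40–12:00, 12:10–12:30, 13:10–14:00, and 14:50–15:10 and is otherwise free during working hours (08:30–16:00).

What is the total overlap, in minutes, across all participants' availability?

Aarav free within 08:30–16:00: 08:30–10:40, 12:00–12:10, 12:30–13:10, 14:00–14:50, 15:10–16:00.
Lars ∩ Farrukh: 09:20–09:50, 10:10–10:30, 12:20–12:30, 13:20–13:40, 13:50–14:40.
Lars ∩ Farrukh ∩ Anders: 09:20–09:50, 10:10–10:30, 12:20–12:30, 13:20–13:40, 13:50–14:40.
Lars ∩ Farrukh ∩ Anders ∩ Aarav: 09:20–09:50, 10:10–10:30, 14:00–14:40.
Total common minutes: 30 + 20 + 40 = 90.

90 minutes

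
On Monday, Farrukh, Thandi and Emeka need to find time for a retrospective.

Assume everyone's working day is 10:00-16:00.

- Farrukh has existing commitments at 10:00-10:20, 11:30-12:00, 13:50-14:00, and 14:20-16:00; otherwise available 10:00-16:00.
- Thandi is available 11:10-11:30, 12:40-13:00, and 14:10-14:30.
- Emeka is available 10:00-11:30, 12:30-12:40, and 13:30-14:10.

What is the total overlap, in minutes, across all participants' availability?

20 minutes

Farrukh free within 10:00–16:00: 10:20–11:30, 12:00–13:50, 14:00–14:20.
Farrukh ∩ Thandi: 11:10–11:30, 12:40–13:00, 14:10–14:20.
Farrukh ∩ Thandi ∩ Emeka: 11:10–11:30.
Total common minutes: 20.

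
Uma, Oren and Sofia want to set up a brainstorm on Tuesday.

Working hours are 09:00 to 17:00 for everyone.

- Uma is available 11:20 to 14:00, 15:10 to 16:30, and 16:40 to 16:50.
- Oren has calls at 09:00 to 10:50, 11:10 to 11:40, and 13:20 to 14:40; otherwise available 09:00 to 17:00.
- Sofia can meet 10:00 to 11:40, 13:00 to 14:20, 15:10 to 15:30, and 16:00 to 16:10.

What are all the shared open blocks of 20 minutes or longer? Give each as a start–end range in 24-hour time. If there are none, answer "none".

13:00–13:20, 15:10–15:30

Oren free within 09:00–17:00: 10:50–11:10, 11:40–13:20, 14:40–17:00.
Uma ∩ Oren: 11:40–13:20, 15:10–16:30, 16:40–16:50.
Uma ∩ Oren ∩ Sofia: 13:00–13:20, 15:10–15:30, 16:00–16:10.
Windows ≥ 20 min: 13:00–13:20, 15:10–15:30.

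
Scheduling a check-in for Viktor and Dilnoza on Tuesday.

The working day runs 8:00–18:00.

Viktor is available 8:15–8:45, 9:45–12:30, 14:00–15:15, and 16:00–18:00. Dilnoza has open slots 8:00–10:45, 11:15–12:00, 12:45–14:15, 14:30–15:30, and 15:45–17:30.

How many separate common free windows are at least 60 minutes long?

Viktor ∩ Dilnoza: 08:15–08:45, 09:45–10:45, 11:15–12:00, 14:00–14:15, 14:30–15:15, 16:00–17:30.
Windows ≥ 60 min: 09:45–10:45, 16:00–17:30.
That's 2 windows.

2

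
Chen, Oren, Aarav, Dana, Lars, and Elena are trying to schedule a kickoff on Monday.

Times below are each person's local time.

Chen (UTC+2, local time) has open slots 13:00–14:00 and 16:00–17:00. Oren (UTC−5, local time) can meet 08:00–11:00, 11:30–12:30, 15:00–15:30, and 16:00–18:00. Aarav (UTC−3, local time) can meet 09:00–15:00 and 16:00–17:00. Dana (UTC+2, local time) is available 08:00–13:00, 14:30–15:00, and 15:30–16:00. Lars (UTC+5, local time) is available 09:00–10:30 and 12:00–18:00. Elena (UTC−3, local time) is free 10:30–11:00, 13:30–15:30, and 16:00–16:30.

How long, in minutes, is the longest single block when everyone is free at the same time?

0 minutes

Chen → UTC: 11:00–12:00, 14:00–15:00.
Oren → UTC: 13:00–16:00, 16:30–17:30, 20:00–20:30, 21:00–23:00.
Aarav → UTC: 12:00–18:00, 19:00–20:00.
Dana → UTC: 06:00–11:00, 12:30–13:00, 13:30–14:00.
Lars → UTC: 04:00–05:30, 07:00–13:00.
Elena → UTC: 13:30–14:00, 16:30–18:30, 19:00–19:30.
Chen ∩ Oren: 14:00–15:00.
Chen ∩ Oren ∩ Aarav: 14:00–15:00.
Chen ∩ Oren ∩ Aarav ∩ Dana: (none).
Chen ∩ Oren ∩ Aarav ∩ Dana ∩ Lars: (none).
Chen ∩ Oren ∩ Aarav ∩ Dana ∩ Lars ∩ Elena: (none).
No common window.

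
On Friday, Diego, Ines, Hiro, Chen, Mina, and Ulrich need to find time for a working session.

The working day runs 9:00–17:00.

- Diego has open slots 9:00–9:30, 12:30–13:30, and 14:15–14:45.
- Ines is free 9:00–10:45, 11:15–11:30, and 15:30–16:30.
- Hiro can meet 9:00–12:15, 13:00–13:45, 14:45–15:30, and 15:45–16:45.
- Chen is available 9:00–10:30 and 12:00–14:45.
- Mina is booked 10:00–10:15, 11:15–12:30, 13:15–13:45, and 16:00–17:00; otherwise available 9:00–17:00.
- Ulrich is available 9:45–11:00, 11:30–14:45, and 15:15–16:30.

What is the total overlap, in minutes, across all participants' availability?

0 minutes

Mina free within 09:00–17:00: 09:00–10:00, 10:15–11:15, 12:30–13:15, 13:45–16:00.
Diego ∩ Ines: 09:00–09:30.
Diego ∩ Ines ∩ Hiro: 09:00–09:30.
Diego ∩ Ines ∩ Hiro ∩ Chen: 09:00–09:30.
Diego ∩ Ines ∩ Hiro ∩ Chen ∩ Mina: 09:00–09:30.
Diego ∩ Ines ∩ Hiro ∩ Chen ∩ Mina ∩ Ulrich: (none).
Total common minutes: 0.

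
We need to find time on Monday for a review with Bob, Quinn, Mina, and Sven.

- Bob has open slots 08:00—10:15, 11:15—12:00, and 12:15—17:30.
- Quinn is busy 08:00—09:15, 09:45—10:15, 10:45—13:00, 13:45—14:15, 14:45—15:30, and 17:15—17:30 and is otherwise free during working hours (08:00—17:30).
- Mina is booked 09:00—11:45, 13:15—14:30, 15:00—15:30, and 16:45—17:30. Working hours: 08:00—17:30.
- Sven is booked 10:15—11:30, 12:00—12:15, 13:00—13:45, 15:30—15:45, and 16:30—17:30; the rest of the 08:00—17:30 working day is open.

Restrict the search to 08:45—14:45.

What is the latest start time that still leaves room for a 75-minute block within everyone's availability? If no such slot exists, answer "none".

Quinn free within 08:00–17:30: 09:15–09:45, 10:15–10:45, 13:00–13:45, 14:15–14:45, 15:30–17:15.
Mina free within 08:00–17:30: 08:00–09:00, 11:45–13:15, 14:30–15:00, 15:30–16:45.
Sven free within 08:00–17:30: 08:00–10:15, 11:30–12:00, 12:15–13:00, 13:45–15:30, 15:45–16:30.
Bob ∩ Quinn: 09:15–09:45, 13:00–13:45, 14:15–14:45, 15:30–17:15.
Bob ∩ Quinn ∩ Mina: 13:00–13:15, 14:30–14:45, 15:30–16:45.
Bob ∩ Quinn ∩ Mina ∩ Sven: 14:30–14:45, 15:45–16:30.
Restricted to 08:45–14:45: 14:30–14:45.
Windows ≥ 75 min: (none).

none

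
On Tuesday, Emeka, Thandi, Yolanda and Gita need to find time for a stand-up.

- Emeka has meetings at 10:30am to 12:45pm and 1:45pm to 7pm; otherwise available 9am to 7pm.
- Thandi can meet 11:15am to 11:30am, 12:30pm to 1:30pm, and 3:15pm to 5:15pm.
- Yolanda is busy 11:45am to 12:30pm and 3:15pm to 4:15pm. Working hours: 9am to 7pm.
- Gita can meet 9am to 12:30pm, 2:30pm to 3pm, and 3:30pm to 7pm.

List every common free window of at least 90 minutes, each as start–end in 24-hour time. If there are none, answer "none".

none

Emeka free within 09:00–19:00: 09:00–10:30, 12:45–13:45.
Yolanda free within 09:00–19:00: 09:00–11:45, 12:30–15:15, 16:15–19:00.
Emeka ∩ Thandi: 12:45–13:30.
Emeka ∩ Thandi ∩ Yolanda: 12:45–13:30.
Emeka ∩ Thandi ∩ Yolanda ∩ Gita: (none).
Windows ≥ 90 min: (none).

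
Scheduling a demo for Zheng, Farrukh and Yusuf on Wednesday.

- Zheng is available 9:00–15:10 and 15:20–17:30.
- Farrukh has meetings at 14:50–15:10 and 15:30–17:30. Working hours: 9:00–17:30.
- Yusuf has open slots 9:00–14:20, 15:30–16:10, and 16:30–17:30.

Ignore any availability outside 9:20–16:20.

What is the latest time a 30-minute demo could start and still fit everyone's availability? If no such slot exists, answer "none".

13:50

Farrukh free within 09:00–17:30: 09:00–14:50, 15:10–15:30.
Zheng ∩ Farrukh: 09:00–14:50, 15:20–15:30.
Zheng ∩ Farrukh ∩ Yusuf: 09:00–14:20.
Restricted to 09:20–16:20: 09:20–14:20.
Windows ≥ 30 min: 09:20–14:20.
Latest start in the last window 09:20–14:20 is 14:20 − 30 min = 13:50.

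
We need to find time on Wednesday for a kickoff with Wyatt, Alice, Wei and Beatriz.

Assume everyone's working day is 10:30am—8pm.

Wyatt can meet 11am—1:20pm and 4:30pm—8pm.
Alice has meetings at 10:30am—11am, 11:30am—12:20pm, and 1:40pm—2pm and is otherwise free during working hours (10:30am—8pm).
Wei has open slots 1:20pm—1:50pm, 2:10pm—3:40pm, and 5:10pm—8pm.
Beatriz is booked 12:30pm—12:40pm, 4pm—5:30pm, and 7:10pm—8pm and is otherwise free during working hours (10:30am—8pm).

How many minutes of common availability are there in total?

Alice free within 10:30–20:00: 11:00–11:30, 12:20–13:40, 14:00–20:00.
Beatriz free within 10:30–20:00: 10:30–12:30, 12:40–16:00, 17:30–19:10.
Wyatt ∩ Alice: 11:00–11:30, 12:20–13:20, 16:30–20:00.
Wyatt ∩ Alice ∩ Wei: 17:10–20:00.
Wyatt ∩ Alice ∩ Wei ∩ Beatriz: 17:30–19:10.
Total common minutes: 100.

100 minutes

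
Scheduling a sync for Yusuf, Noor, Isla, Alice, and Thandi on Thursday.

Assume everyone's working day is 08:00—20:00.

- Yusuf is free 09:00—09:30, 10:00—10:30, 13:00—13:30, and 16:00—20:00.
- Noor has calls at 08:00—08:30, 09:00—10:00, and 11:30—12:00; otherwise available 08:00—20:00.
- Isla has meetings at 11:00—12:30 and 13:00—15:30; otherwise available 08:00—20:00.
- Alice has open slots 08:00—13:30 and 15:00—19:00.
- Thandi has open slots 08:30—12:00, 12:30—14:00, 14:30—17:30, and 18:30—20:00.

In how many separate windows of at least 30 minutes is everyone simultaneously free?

3

Noor free within 08:00–20:00: 08:30–09:00, 10:00–11:30, 12:00–20:00.
Isla free within 08:00–20:00: 08:00–11:00, 12:30–13:00, 15:30–20:00.
Yusuf ∩ Noor: 10:00–10:30, 13:00–13:30, 16:00–20:00.
Yusuf ∩ Noor ∩ Isla: 10:00–10:30, 16:00–20:00.
Yusuf ∩ Noor ∩ Isla ∩ Alice: 10:00–10:30, 16:00–19:00.
Yusuf ∩ Noor ∩ Isla ∩ Alice ∩ Thandi: 10:00–10:30, 16:00–17:30, 18:30–19:00.
Windows ≥ 30 min: 10:00–10:30, 16:00–17:30, 18:30–19:00.
That's 3 windows.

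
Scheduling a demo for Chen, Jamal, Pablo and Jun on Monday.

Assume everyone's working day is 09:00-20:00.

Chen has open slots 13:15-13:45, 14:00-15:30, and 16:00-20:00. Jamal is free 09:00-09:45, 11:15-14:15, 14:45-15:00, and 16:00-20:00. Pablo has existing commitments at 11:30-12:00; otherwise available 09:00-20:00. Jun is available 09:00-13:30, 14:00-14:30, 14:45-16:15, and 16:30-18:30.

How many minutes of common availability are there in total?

Pablo free within 09:00–20:00: 09:00–11:30, 12:00–20:00.
Chen ∩ Jamal: 13:15–13:45, 14:00–14:15, 14:45–15:00, 16:00–20:00.
Chen ∩ Jamal ∩ Pablo: 13:15–13:45, 14:00–14:15, 14:45–15:00, 16:00–20:00.
Chen ∩ Jamal ∩ Pablo ∩ Jun: 13:15–13:30, 14:00–14:15, 14:45–15:00, 16:00–16:15, 16:30–18:30.
Total common minutes: 15 + 15 + 15 + 15 + 120 = 180.

180 minutes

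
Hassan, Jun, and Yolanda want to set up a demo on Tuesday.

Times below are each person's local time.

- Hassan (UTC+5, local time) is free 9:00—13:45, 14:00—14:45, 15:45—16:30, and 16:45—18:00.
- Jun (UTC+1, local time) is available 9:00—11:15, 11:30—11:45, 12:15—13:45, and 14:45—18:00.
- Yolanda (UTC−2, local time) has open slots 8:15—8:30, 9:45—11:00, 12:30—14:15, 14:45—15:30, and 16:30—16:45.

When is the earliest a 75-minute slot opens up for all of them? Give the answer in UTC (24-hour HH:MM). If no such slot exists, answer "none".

Hassan → UTC: 04:00–08:45, 09:00–09:45, 10:45–11:30, 11:45–13:00.
Jun → UTC: 08:00–10:15, 10:30–10:45, 11:15–12:45, 13:45–17:00.
Yolanda → UTC: 10:15–10:30, 11:45–13:00, 14:30–16:15, 16:45–17:30, 18:30–18:45.
Hassan ∩ Jun: 08:00–08:45, 09:00–09:45, 11:15–11:30, 11:45–12:45.
Hassan ∩ Jun ∩ Yolanda: 11:45–12:45.
Windows ≥ 75 min: (none).

none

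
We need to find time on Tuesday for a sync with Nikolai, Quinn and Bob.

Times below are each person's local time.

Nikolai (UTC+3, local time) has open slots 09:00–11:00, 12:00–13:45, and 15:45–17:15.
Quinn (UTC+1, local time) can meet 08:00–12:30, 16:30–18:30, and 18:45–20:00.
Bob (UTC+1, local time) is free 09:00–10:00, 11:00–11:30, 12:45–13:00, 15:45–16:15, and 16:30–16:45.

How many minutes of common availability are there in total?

Nikolai → UTC: 06:00–08:00, 09:00–10:45, 12:45–14:15.
Quinn → UTC: 07:00–11:30, 15:30–17:30, 17:45–19:00.
Bob → UTC: 08:00–09:00, 10:00–10:30, 11:45–12:00, 14:45–15:15, 15:30–15:45.
Nikolai ∩ Quinn: 07:00–08:00, 09:00–10:45.
Nikolai ∩ Quinn ∩ Bob: 10:00–10:30.
Total common minutes: 30.

30 minutes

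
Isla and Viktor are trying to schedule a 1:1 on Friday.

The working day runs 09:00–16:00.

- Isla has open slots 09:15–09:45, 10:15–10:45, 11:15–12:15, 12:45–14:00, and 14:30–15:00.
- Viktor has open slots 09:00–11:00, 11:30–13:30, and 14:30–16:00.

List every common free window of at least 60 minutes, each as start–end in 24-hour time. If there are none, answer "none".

none

Isla ∩ Viktor: 09:15–09:45, 10:15–10:45, 11:30–12:15, 12:45–13:30, 14:30–15:00.
Windows ≥ 60 min: (none).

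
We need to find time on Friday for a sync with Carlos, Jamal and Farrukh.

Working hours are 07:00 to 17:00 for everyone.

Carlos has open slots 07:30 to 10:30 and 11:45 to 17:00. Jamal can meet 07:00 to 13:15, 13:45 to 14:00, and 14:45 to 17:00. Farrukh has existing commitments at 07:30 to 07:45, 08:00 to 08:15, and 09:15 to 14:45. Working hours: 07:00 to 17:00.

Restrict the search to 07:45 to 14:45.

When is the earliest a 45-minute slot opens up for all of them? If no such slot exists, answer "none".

Farrukh free within 07:00–17:00: 07:00–07:30, 07:45–08:00, 08:15–09:15, 14:45–17:00.
Carlos ∩ Jamal: 07:30–10:30, 11:45–13:15, 13:45–14:00, 14:45–17:00.
Carlos ∩ Jamal ∩ Farrukh: 07:45–08:00, 08:15–09:15, 14:45–17:00.
Restricted to 07:45–14:45: 07:45–08:00, 08:15–09:15.
Windows ≥ 45 min: 08:15–09:15.
Earliest such window starts at 08:15.

08:15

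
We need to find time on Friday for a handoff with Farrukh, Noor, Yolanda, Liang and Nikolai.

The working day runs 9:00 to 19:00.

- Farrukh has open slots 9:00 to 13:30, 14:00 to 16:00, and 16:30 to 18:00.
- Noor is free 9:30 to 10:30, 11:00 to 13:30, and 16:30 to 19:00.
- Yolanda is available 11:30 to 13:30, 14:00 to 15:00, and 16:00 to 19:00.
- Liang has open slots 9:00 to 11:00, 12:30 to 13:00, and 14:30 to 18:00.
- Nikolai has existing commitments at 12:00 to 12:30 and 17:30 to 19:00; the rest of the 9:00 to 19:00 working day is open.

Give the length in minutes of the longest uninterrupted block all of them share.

Nikolai free within 09:00–19:00: 09:00–12:00, 12:30–17:30.
Farrukh ∩ Noor: 09:30–10:30, 11:00–13:30, 16:30–18:00.
Farrukh ∩ Noor ∩ Yolanda: 11:30–13:30, 16:30–18:00.
Farrukh ∩ Noor ∩ Yolanda ∩ Liang: 12:30–13:00, 16:30–18:00.
Farrukh ∩ Noor ∩ Yolanda ∩ Liang ∩ Nikolai: 12:30–13:00, 16:30–17:30.
Common window lengths: 30, 60 min; longest is 60.

60 minutes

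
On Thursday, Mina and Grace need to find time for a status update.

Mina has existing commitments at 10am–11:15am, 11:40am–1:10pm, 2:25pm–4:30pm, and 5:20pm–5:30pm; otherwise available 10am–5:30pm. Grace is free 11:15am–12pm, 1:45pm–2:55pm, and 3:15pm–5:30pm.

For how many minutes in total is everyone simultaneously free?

115 minutes

Mina free within 10:00–17:30: 11:15–11:40, 13:10–14:25, 16:30–17:20.
Mina ∩ Grace: 11:15–11:40, 13:45–14:25, 16:30–17:20.
Total common minutes: 25 + 40 + 50 = 115.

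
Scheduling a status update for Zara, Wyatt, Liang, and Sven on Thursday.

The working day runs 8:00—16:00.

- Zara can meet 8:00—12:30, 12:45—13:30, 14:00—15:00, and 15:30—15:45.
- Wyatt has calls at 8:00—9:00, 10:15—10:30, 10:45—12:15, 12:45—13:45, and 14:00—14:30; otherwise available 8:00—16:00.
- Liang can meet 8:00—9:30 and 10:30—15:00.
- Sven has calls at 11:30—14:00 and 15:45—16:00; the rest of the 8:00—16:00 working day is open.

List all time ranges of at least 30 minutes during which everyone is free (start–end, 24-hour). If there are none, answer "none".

Wyatt free within 08:00–16:00: 09:00–10:15, 10:30–10:45, 12:15–12:45, 13:45–14:00, 14:30–16:00.
Sven free within 08:00–16:00: 08:00–11:30, 14:00–15:45.
Zara ∩ Wyatt: 09:00–10:15, 10:30–10:45, 12:15–12:30, 14:30–15:00, 15:30–15:45.
Zara ∩ Wyatt ∩ Liang: 09:00–09:30, 10:30–10:45, 12:15–12:30, 14:30–15:00.
Zara ∩ Wyatt ∩ Liang ∩ Sven: 09:00–09:30, 10:30–10:45, 14:30–15:00.
Windows ≥ 30 min: 09:00–09:30, 14:30–15:00.

09:00–09:30, 14:30–15:00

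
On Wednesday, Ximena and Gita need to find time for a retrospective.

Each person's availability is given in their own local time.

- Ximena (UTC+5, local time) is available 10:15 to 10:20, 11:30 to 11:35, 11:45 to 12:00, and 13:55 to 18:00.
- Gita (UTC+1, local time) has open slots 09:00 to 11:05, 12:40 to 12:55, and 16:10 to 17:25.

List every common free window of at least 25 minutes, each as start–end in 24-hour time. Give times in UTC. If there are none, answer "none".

08:55–10:05

Ximena → UTC: 05:15–05:20, 06:30–06:35, 06:45–07:00, 08:55–13:00.
Gita → UTC: 08:00–10:05, 11:40–11:55, 15:10–16:25.
Ximena ∩ Gita: 08:55–10:05, 11:40–11:55.
Windows ≥ 25 min: 08:55–10:05.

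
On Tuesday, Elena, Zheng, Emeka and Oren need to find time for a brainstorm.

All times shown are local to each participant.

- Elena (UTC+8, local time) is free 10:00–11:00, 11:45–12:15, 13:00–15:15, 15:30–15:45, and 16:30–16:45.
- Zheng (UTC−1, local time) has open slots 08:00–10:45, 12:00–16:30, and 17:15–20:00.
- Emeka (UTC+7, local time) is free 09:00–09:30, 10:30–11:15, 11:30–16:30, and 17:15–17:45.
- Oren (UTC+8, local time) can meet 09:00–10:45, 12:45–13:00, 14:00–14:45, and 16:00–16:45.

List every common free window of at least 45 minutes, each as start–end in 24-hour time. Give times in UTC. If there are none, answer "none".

none

Elena → UTC: 02:00–03:00, 03:45–04:15, 05:00–07:15, 07:30–07:45, 08:30–08:45.
Zheng → UTC: 09:00–11:45, 13:00–17:30, 18:15–21:00.
Emeka → UTC: 02:00–02:30, 03:30–04:15, 04:30–09:30, 10:15–10:45.
Oren → UTC: 01:00–02:45, 04:45–05:00, 06:00–06:45, 08:00–08:45.
Elena ∩ Zheng: (none).
Elena ∩ Zheng ∩ Emeka: (none).
Elena ∩ Zheng ∩ Emeka ∩ Oren: (none).
Windows ≥ 45 min: (none).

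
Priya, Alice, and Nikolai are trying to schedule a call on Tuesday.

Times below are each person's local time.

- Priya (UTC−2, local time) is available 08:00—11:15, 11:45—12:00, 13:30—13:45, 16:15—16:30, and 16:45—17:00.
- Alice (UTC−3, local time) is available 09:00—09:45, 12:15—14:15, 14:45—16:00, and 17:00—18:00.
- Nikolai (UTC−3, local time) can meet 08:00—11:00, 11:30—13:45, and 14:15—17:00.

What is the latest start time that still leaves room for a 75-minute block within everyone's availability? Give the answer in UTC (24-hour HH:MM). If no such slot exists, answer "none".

none

Priya → UTC: 10:00–13:15, 13:45–14:00, 15:30–15:45, 18:15–18:30, 18:45–19:00.
Alice → UTC: 12:00–12:45, 15:15–17:15, 17:45–19:00, 20:00–21:00.
Nikolai → UTC: 11:00–14:00, 14:30–16:45, 17:15–20:00.
Priya ∩ Alice: 12:00–12:45, 15:30–15:45, 18:15–18:30, 18:45–19:00.
Priya ∩ Alice ∩ Nikolai: 12:00–12:45, 15:30–15:45, 18:15–18:30, 18:45–19:00.
Windows ≥ 75 min: (none).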